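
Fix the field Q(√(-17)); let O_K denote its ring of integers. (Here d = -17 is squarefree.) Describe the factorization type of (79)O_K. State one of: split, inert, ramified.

-17 mod 4 = 3, hence disc K = 4·(-17) = -68 and O_K = ℤ[√-17].
Since gcd(79, -68) = 1 the prime 79 does not ramify.
Legendre symbol by Euler's criterion: (-17/79) ≡ (-17)^39 ≡ 1 (mod 79), i.e. (-17/79) = 1.
d is a quadratic residue mod p, hence 79 splits in O_K.

79 splits in O_K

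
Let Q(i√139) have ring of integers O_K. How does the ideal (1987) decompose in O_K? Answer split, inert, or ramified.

-139 mod 4 = 1, hence disc K = -139 and O_K = ℤ[(1+√-139)/2].
Since gcd(1987, -139) = 1 the prime 1987 does not ramify.
(-139/1987) = 1848^993 mod 1987 = 1, giving Legendre symbol 1.
Legendre symbol 1 ⇒ 1987 is split.

split — (1987) = 𝔭₁𝔭₂ with 𝔭₁ ≠ 𝔭₂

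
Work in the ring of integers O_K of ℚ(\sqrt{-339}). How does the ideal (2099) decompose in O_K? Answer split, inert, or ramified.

2099 splits in O_K

d = -339 ≡ 1 (mod 4), so O_K = ℤ[(1+√-339)/2] and disc(K) = d = -339.
2099 ∤ -339, so 2099 is unramified.
Legendre symbol by Euler's criterion: (-339/2099) ≡ (-339)^1049 ≡ 1 (mod 2099), i.e. (-339/2099) = 1.
Legendre symbol 1 ⇒ 2099 is split.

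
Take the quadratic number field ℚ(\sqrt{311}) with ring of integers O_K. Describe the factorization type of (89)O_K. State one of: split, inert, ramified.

split — (89) = 𝔭₁𝔭₂ with 𝔭₁ ≠ 𝔭₂

d = 311 ≡ 3 (mod 4), so O_K = ℤ[√311] and disc(K) = 4d = 1244.
Since gcd(89, 1244) = 1 the prime 89 does not ramify.
Compute (311/89) via Euler: 44^((89-1)/2) mod 89 = 1, so (311/89) = 1.
(311/89) = 1, so 89 splits.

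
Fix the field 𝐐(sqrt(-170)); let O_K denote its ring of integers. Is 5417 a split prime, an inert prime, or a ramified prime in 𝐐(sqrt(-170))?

d = -170 ≡ 2 (mod 4), so O_K = ℤ[√-170] and disc(K) = 4d = -680.
Since gcd(5417, -680) = 1 the prime 5417 does not ramify.
Compute (-170/5417) via Euler: 5247^((5417-1)/2) mod 5417 = 1, so (-170/5417) = 1.
Legendre symbol 1 ⇒ 5417 is split.

split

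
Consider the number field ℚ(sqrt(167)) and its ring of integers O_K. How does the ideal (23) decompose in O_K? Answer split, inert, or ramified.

23 splits in O_K

167 mod 4 = 3, hence disc K = 4·167 = 668 and O_K = ℤ[√167].
23 ∤ 668, so 23 is unramified.
(167/23) = 6^11 mod 23 = 1, giving Legendre symbol 1.
Legendre symbol 1 ⇒ 23 is split.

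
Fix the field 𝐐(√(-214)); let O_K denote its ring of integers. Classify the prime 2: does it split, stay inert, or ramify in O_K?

p ramifies

Since -214 ≢ 1 mod 4, the ring of integers is ℤ[√-214] with discriminant 4·(-214) = -856.
Ramification test: 2 | -856. The prime 2 ramifies in K.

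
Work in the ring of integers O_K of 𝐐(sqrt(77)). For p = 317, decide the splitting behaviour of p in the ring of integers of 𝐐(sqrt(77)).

Since 77 ≡ 1 mod 4, the ring of integers is ℤ[(1+√77)/2] with discriminant 77.
317 ∤ 77, so 317 is unramified.
Legendre symbol by Euler's criterion: (77/317) ≡ 77^158 ≡ 1 (mod 317), i.e. (77/317) = 1.
d is a quadratic residue mod p, hence 317 splits in O_K.

split — (317) = 𝔭₁𝔭₂ with 𝔭₁ ≠ 𝔭₂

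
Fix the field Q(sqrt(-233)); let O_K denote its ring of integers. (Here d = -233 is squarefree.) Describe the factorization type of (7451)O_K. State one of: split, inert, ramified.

7451 splits in O_K

Since -233 ≢ 1 mod 4, the ring of integers is ℤ[√-233] with discriminant 4·(-233) = -932.
7451 ∤ -932, so 7451 is unramified.
Euler's criterion: (-233)^3725 mod 7451 = 1. Thus (-233|7451) = 1.
(-233/7451) = 1, so 7451 splits.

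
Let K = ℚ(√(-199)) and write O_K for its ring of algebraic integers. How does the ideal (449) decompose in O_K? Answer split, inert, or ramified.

p splits

Since -199 ≡ 1 mod 4, the ring of integers is ℤ[(1+√-199)/2] with discriminant -199.
Since gcd(449, -199) = 1 the prime 449 does not ramify.
Compute (-199/449) via Euler: 250^((449-1)/2) mod 449 = 1, so (-199/449) = 1.
Legendre symbol 1 ⇒ 449 is split.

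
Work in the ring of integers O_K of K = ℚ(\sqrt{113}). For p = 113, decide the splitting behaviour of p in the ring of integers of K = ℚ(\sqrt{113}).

d = 113 ≡ 1 (mod 4), so O_K = ℤ[(1+√113)/2] and disc(K) = d = 113.
disc(K) = 113 = 113·1, so p = 113 is ramified.

ramified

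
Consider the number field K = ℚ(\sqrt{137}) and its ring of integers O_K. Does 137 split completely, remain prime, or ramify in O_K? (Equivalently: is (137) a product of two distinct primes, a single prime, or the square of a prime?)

d = 137 ≡ 1 (mod 4), so O_K = ℤ[(1+√137)/2] and disc(K) = d = 137.
disc(K) = 137 = 137·1, so p = 137 is ramified.

ramified — (137) = 𝔭²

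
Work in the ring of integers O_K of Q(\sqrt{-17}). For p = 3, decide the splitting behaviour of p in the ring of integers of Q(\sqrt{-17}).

3 splits in O_K

-17 mod 4 = 3, hence disc K = 4·(-17) = -68 and O_K = ℤ[√-17].
disc(K) = -68 is not divisible by 3; 3 is unramified.
Euler's criterion: (-17)^1 mod 3 = 1. Thus (-17|3) = 1.
d is a quadratic residue mod p, hence 3 splits in O_K.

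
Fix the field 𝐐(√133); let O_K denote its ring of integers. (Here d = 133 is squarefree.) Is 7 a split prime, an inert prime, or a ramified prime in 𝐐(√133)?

ramified — (7) = 𝔭²

d = 133 ≡ 1 (mod 4), so O_K = ℤ[(1+√133)/2] and disc(K) = d = 133.
Ramification test: 7 | 133. The prime 7 ramifies in K.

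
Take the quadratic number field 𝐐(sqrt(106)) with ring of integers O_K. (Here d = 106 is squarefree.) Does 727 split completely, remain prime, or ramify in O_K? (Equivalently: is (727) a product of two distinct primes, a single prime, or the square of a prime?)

splits completely

106 mod 4 = 2, hence disc K = 4·106 = 424 and O_K = ℤ[√106].
disc(K) = 424 is not divisible by 727; 727 is unramified.
Compute (106/727) via Euler: 106^((727-1)/2) mod 727 = 1, so (106/727) = 1.
Legendre symbol 1 ⇒ 727 is split.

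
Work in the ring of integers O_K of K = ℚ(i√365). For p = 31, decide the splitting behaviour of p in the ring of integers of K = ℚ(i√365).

d = -365 ≡ 3 (mod 4), so O_K = ℤ[√-365] and disc(K) = 4d = -1460.
disc(K) = -1460 is not divisible by 31; 31 is unramified.
(-365/31) = 7^15 mod 31 = 1, giving Legendre symbol 1.
(-365/31) = 1, so 31 splits.

splits completely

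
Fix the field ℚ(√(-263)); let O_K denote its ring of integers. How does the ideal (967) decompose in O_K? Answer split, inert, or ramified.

splits completely

-263 mod 4 = 1, hence disc K = -263 and O_K = ℤ[(1+√-263)/2].
disc(K) = -263 is not divisible by 967; 967 is unramified.
Legendre symbol by Euler's criterion: (-263/967) ≡ (-263)^483 ≡ 1 (mod 967), i.e. (-263/967) = 1.
(-263/967) = 1, so 967 splits.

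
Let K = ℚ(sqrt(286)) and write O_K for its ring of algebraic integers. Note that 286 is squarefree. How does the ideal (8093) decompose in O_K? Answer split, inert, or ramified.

Since 286 ≢ 1 mod 4, the ring of integers is ℤ[√286] with discriminant 4·286 = 1144.
disc(K) = 1144 is not divisible by 8093; 8093 is unramified.
Euler's criterion: 286^4046 mod 8093 = 8092. Thus (286|8093) = -1.
d is a non-residue mod p, hence 8093 remains inert in O_K.

remains prime (inert)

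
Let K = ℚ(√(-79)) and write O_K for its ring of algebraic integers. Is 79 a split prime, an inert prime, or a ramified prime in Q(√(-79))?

79 is ramified

Since -79 ≡ 1 mod 4, the ring of integers is ℤ[(1+√-79)/2] with discriminant -79.
Ramification test: 79 | -79. The prime 79 ramifies in K.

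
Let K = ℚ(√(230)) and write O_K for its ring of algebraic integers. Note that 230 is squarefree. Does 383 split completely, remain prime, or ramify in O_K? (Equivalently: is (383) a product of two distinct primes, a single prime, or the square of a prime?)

inert — (383) stays prime in O_K

230 mod 4 = 2, hence disc K = 4·230 = 920 and O_K = ℤ[√230].
disc(K) = 920 is not divisible by 383; 383 is unramified.
Compute (230/383) via Euler: 230^((383-1)/2) mod 383 = 382, so (230/383) = -1.
(230/383) = -1, so 383 is inert.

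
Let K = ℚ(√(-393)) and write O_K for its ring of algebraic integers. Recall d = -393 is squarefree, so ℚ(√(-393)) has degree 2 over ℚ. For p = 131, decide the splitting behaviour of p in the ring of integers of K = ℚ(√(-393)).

ramifies in O_K

Since -393 ≢ 1 mod 4, the ring of integers is ℤ[√-393] with discriminant 4·(-393) = -1572.
131 divides disc(K) = -1572, so 131 ramifies.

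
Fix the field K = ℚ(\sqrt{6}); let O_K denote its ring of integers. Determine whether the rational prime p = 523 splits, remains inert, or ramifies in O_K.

split

6 mod 4 = 2, hence disc K = 4·6 = 24 and O_K = ℤ[√6].
disc(K) = 24 is not divisible by 523; 523 is unramified.
Euler's criterion: 6^261 mod 523 = 1. Thus (6|523) = 1.
d is a quadratic residue mod p, hence 523 splits in O_K.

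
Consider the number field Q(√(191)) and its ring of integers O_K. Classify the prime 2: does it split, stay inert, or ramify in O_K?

p ramifies

d = 191 ≡ 3 (mod 4), so O_K = ℤ[√191] and disc(K) = 4d = 764.
2 divides disc(K) = 764, so 2 ramifies.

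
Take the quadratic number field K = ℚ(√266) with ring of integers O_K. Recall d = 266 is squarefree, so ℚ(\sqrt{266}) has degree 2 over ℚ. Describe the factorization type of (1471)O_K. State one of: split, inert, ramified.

d = 266 ≡ 2 (mod 4), so O_K = ℤ[√266] and disc(K) = 4d = 1064.
1471 ∤ 1064, so 1471 is unramified.
Compute (266/1471) via Euler: 266^((1471-1)/2) mod 1471 = 1470, so (266/1471) = -1.
Legendre symbol -1 ⇒ 1471 is inert.

p is inert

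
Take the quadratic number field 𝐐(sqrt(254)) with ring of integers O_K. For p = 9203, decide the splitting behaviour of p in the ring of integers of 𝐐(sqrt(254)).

9203 remains inert

d = 254 ≡ 2 (mod 4), so O_K = ℤ[√254] and disc(K) = 4d = 1016.
disc(K) = 1016 is not divisible by 9203; 9203 is unramified.
Compute (254/9203) via Euler: 254^((9203-1)/2) mod 9203 = 9202, so (254/9203) = -1.
d is a non-residue mod p, hence 9203 remains inert in O_K.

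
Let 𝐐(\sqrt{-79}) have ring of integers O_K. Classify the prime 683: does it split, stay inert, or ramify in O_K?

Since -79 ≡ 1 mod 4, the ring of integers is ℤ[(1+√-79)/2] with discriminant -79.
683 ∤ -79, so 683 is unramified.
Euler's criterion: (-79)^341 mod 683 = 1. Thus (-79|683) = 1.
(-79/683) = 1, so 683 splits.

split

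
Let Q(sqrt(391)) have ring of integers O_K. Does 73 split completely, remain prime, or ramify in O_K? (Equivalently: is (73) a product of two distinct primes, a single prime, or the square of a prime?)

remains prime (inert)

391 mod 4 = 3, hence disc K = 4·391 = 1564 and O_K = ℤ[√391].
Since gcd(73, 1564) = 1 the prime 73 does not ramify.
Euler's criterion: 391^36 mod 73 = 72. Thus (391|73) = -1.
(391/73) = -1, so 73 is inert.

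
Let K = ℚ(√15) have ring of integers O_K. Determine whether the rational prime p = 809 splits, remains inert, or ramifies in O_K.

809 remains inert

d = 15 ≡ 3 (mod 4), so O_K = ℤ[√15] and disc(K) = 4d = 60.
809 ∤ 60, so 809 is unramified.
Compute (15/809) via Euler: 15^((809-1)/2) mod 809 = 808, so (15/809) = -1.
d is a non-residue mod p, hence 809 remains inert in O_K.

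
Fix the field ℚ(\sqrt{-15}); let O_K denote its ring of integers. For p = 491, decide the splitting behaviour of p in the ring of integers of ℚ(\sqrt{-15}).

p is inert

-15 mod 4 = 1, hence disc K = -15 and O_K = ℤ[(1+√-15)/2].
491 ∤ -15, so 491 is unramified.
(-15/491) = 476^245 mod 491 = 490, giving Legendre symbol -1.
(-15/491) = -1, so 491 is inert.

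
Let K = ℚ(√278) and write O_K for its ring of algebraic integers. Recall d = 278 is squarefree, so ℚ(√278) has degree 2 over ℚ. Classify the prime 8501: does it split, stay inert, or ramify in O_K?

8501 splits in O_K

278 mod 4 = 2, hence disc K = 4·278 = 1112 and O_K = ℤ[√278].
8501 ∤ 1112, so 8501 is unramified.
Legendre symbol by Euler's criterion: (278/8501) ≡ 278^4250 ≡ 1 (mod 8501), i.e. (278/8501) = 1.
d is a quadratic residue mod p, hence 8501 splits in O_K.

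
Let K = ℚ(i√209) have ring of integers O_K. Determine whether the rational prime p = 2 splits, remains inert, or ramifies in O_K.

Since -209 ≢ 1 mod 4, the ring of integers is ℤ[√-209] with discriminant 4·(-209) = -836.
disc(K) = -836 = 2·(-418), so p = 2 is ramified.

ramifies in O_K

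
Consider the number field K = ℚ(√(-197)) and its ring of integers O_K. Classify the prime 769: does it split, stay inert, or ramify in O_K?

769 splits in O_K

Since -197 ≢ 1 mod 4, the ring of integers is ℤ[√-197] with discriminant 4·(-197) = -788.
769 ∤ -788, so 769 is unramified.
Euler's criterion: (-197)^384 mod 769 = 1. Thus (-197|769) = 1.
Legendre symbol 1 ⇒ 769 is split.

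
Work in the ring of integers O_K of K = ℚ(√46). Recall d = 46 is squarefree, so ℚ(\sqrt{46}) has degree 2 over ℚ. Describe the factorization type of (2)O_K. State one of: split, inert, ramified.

Since 46 ≢ 1 mod 4, the ring of integers is ℤ[√46] with discriminant 4·46 = 184.
Ramification test: 2 | 184. The prime 2 ramifies in K.

2 is ramified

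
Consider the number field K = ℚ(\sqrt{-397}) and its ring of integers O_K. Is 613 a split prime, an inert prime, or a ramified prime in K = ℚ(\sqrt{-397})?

Since -397 ≢ 1 mod 4, the ring of integers is ℤ[√-397] with discriminant 4·(-397) = -1588.
Since gcd(613, -1588) = 1 the prime 613 does not ramify.
Legendre symbol by Euler's criterion: (-397/613) ≡ (-397)^306 ≡ 612 (mod 613), i.e. (-397/613) = -1.
Legendre symbol -1 ⇒ 613 is inert.

inert — (613) stays prime in O_K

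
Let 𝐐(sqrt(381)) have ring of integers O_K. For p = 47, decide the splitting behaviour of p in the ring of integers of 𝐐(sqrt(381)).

381 mod 4 = 1, hence disc K = 381 and O_K = ℤ[(1+√381)/2].
47 ∤ 381, so 47 is unramified.
Compute (381/47) via Euler: 5^((47-1)/2) mod 47 = 46, so (381/47) = -1.
Legendre symbol -1 ⇒ 47 is inert.

inert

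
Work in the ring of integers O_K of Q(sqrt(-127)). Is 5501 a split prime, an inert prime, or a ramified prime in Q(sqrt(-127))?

remains prime (inert)

d = -127 ≡ 1 (mod 4), so O_K = ℤ[(1+√-127)/2] and disc(K) = d = -127.
5501 ∤ -127, so 5501 is unramified.
(-127/5501) = 5374^2750 mod 5501 = 5500, giving Legendre symbol -1.
(-127/5501) = -1, so 5501 is inert.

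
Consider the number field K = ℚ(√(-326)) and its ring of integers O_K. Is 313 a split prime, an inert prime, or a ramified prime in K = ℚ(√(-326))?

splits completely

d = -326 ≡ 2 (mod 4), so O_K = ℤ[√-326] and disc(K) = 4d = -1304.
disc(K) = -1304 is not divisible by 313; 313 is unramified.
(-326/313) = 300^156 mod 313 = 1, giving Legendre symbol 1.
d is a quadratic residue mod p, hence 313 splits in O_K.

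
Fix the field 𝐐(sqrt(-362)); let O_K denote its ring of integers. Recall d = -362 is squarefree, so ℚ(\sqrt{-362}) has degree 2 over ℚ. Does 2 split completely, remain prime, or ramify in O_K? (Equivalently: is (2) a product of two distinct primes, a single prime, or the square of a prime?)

-362 mod 4 = 2, hence disc K = 4·(-362) = -1448 and O_K = ℤ[√-362].
disc(K) = -1448 = 2·(-724), so p = 2 is ramified.

ramified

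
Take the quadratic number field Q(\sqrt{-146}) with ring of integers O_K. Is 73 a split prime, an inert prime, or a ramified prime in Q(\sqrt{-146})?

73 is ramified

d = -146 ≡ 2 (mod 4), so O_K = ℤ[√-146] and disc(K) = 4d = -584.
Ramification test: 73 | -584. The prime 73 ramifies in K.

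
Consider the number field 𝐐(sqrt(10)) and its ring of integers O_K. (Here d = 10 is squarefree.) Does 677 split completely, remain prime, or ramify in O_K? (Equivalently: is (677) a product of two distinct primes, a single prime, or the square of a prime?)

splits completely

d = 10 ≡ 2 (mod 4), so O_K = ℤ[√10] and disc(K) = 4d = 40.
disc(K) = 40 is not divisible by 677; 677 is unramified.
Compute (10/677) via Euler: 10^((677-1)/2) mod 677 = 1, so (10/677) = 1.
d is a quadratic residue mod p, hence 677 splits in O_K.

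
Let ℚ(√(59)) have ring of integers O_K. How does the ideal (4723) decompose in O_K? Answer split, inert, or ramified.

Since 59 ≢ 1 mod 4, the ring of integers is ℤ[√59] with discriminant 4·59 = 236.
4723 ∤ 236, so 4723 is unramified.
(59/4723) = 59^2361 mod 4723 = 4722, giving Legendre symbol -1.
d is a non-residue mod p, hence 4723 remains inert in O_K.

p is inert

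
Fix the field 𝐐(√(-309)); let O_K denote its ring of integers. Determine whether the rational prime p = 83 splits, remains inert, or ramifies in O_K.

-309 mod 4 = 3, hence disc K = 4·(-309) = -1236 and O_K = ℤ[√-309].
83 ∤ -1236, so 83 is unramified.
Legendre symbol by Euler's criterion: (-309/83) ≡ (-309)^41 ≡ 1 (mod 83), i.e. (-309/83) = 1.
d is a quadratic residue mod p, hence 83 splits in O_K.

splits completely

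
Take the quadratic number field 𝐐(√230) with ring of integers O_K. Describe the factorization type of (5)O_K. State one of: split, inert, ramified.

ramified

d = 230 ≡ 2 (mod 4), so O_K = ℤ[√230] and disc(K) = 4d = 920.
5 divides disc(K) = 920, so 5 ramifies.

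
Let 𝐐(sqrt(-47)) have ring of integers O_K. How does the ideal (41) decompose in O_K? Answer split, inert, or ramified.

Since -47 ≡ 1 mod 4, the ring of integers is ℤ[(1+√-47)/2] with discriminant -47.
Since gcd(41, -47) = 1 the prime 41 does not ramify.
Legendre symbol by Euler's criterion: (-47/41) ≡ (-47)^20 ≡ 40 (mod 41), i.e. (-47/41) = -1.
d is a non-residue mod p, hence 41 remains inert in O_K.

remains prime (inert)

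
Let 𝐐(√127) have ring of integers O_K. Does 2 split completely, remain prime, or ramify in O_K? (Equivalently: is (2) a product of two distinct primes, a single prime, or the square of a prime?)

ramified — (2) = 𝔭²

d = 127 ≡ 3 (mod 4), so O_K = ℤ[√127] and disc(K) = 4d = 508.
2 divides disc(K) = 508, so 2 ramifies.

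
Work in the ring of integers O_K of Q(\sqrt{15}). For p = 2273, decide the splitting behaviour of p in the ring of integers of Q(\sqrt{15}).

p splits

Since 15 ≢ 1 mod 4, the ring of integers is ℤ[√15] with discriminant 4·15 = 60.
2273 ∤ 60, so 2273 is unramified.
Compute (15/2273) via Euler: 15^((2273-1)/2) mod 2273 = 1, so (15/2273) = 1.
(15/2273) = 1, so 2273 splits.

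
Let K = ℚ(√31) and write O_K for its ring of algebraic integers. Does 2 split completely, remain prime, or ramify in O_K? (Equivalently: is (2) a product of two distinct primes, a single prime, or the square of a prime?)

2 is ramified

d = 31 ≡ 3 (mod 4), so O_K = ℤ[√31] and disc(K) = 4d = 124.
2 divides disc(K) = 124, so 2 ramifies.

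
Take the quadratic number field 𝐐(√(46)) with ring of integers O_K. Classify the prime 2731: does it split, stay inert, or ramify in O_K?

p is inert

46 mod 4 = 2, hence disc K = 4·46 = 184 and O_K = ℤ[√46].
2731 ∤ 184, so 2731 is unramified.
(46/2731) = 46^1365 mod 2731 = 2730, giving Legendre symbol -1.
Legendre symbol -1 ⇒ 2731 is inert.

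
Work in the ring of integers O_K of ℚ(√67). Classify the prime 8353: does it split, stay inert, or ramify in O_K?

d = 67 ≡ 3 (mod 4), so O_K = ℤ[√67] and disc(K) = 4d = 268.
Since gcd(8353, 268) = 1 the prime 8353 does not ramify.
Compute (67/8353) via Euler: 67^((8353-1)/2) mod 8353 = 8352, so (67/8353) = -1.
(67/8353) = -1, so 8353 is inert.

inert — (8353) stays prime in O_K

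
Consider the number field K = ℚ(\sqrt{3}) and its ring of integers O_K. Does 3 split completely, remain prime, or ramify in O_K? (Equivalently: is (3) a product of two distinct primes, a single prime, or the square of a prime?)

p ramifies

3 mod 4 = 3, hence disc K = 4·3 = 12 and O_K = ℤ[√3].
3 divides disc(K) = 12, so 3 ramifies.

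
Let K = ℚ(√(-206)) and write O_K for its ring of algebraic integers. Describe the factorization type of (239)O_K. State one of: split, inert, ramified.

d = -206 ≡ 2 (mod 4), so O_K = ℤ[√-206] and disc(K) = 4d = -824.
disc(K) = -824 is not divisible by 239; 239 is unramified.
Euler's criterion: (-206)^119 mod 239 = 1. Thus (-206|239) = 1.
d is a quadratic residue mod p, hence 239 splits in O_K.

239 splits in O_K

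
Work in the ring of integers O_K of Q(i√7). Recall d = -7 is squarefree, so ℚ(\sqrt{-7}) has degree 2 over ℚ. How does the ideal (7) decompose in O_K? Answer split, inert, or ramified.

ramified

Since -7 ≡ 1 mod 4, the ring of integers is ℤ[(1+√-7)/2] with discriminant -7.
Ramification test: 7 | -7. The prime 7 ramifies in K.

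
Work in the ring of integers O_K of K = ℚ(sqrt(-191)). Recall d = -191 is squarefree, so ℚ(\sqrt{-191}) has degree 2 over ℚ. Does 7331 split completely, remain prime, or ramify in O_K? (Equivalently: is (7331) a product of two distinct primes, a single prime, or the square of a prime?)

d = -191 ≡ 1 (mod 4), so O_K = ℤ[(1+√-191)/2] and disc(K) = d = -191.
disc(K) = -191 is not divisible by 7331; 7331 is unramified.
Compute (-191/7331) via Euler: 7140^((7331-1)/2) mod 7331 = 7330, so (-191/7331) = -1.
d is a non-residue mod p, hence 7331 remains inert in O_K.

inert — (7331) stays prime in O_K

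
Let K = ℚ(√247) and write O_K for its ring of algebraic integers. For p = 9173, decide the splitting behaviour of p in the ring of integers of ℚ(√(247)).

9173 splits in O_K

247 mod 4 = 3, hence disc K = 4·247 = 988 and O_K = ℤ[√247].
9173 ∤ 988, so 9173 is unramified.
(247/9173) = 247^4586 mod 9173 = 1, giving Legendre symbol 1.
d is a quadratic residue mod p, hence 9173 splits in O_K.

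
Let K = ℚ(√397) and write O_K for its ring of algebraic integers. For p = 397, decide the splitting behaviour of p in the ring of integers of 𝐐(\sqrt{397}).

ramifies in O_K

Since 397 ≡ 1 mod 4, the ring of integers is ℤ[(1+√397)/2] with discriminant 397.
disc(K) = 397 = 397·1, so p = 397 is ramified.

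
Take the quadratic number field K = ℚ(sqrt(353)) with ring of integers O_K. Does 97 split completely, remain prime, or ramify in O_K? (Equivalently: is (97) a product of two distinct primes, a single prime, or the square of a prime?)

Since 353 ≡ 1 mod 4, the ring of integers is ℤ[(1+√353)/2] with discriminant 353.
disc(K) = 353 is not divisible by 97; 97 is unramified.
Compute (353/97) via Euler: 62^((97-1)/2) mod 97 = 1, so (353/97) = 1.
(353/97) = 1, so 97 splits.

97 splits in O_K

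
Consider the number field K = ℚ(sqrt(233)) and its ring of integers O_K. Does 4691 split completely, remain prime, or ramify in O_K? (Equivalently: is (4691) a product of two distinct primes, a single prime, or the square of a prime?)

233 mod 4 = 1, hence disc K = 233 and O_K = ℤ[(1+√233)/2].
Since gcd(4691, 233) = 1 the prime 4691 does not ramify.
Compute (233/4691) via Euler: 233^((4691-1)/2) mod 4691 = 1, so (233/4691) = 1.
Legendre symbol 1 ⇒ 4691 is split.

p splits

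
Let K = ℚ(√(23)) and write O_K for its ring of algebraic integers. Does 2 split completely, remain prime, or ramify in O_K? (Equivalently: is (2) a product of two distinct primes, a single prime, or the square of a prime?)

23 mod 4 = 3, hence disc K = 4·23 = 92 and O_K = ℤ[√23].
2 divides disc(K) = 92, so 2 ramifies.

2 is ramified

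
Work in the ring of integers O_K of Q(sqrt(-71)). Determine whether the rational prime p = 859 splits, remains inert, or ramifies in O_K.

-71 mod 4 = 1, hence disc K = -71 and O_K = ℤ[(1+√-71)/2].
disc(K) = -71 is not divisible by 859; 859 is unramified.
Legendre symbol by Euler's criterion: (-71/859) ≡ (-71)^429 ≡ 858 (mod 859), i.e. (-71/859) = -1.
d is a non-residue mod p, hence 859 remains inert in O_K.

inert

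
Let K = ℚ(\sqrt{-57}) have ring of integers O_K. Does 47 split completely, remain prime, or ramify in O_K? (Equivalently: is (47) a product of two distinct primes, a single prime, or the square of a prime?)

-57 mod 4 = 3, hence disc K = 4·(-57) = -228 and O_K = ℤ[√-57].
47 ∤ -228, so 47 is unramified.
Euler's criterion: (-57)^23 mod 47 = 1. Thus (-57|47) = 1.
Legendre symbol 1 ⇒ 47 is split.

p splits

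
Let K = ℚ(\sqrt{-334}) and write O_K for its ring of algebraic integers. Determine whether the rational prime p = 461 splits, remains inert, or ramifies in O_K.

Since -334 ≢ 1 mod 4, the ring of integers is ℤ[√-334] with discriminant 4·(-334) = -1336.
461 ∤ -1336, so 461 is unramified.
(-334/461) = 127^230 mod 461 = 460, giving Legendre symbol -1.
(-334/461) = -1, so 461 is inert.

461 remains inert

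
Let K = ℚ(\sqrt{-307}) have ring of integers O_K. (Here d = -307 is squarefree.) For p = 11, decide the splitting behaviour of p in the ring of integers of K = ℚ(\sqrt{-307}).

d = -307 ≡ 1 (mod 4), so O_K = ℤ[(1+√-307)/2] and disc(K) = d = -307.
Since gcd(11, -307) = 1 the prime 11 does not ramify.
Compute (-307/11) via Euler: 1^((11-1)/2) mod 11 = 1, so (-307/11) = 1.
(-307/11) = 1, so 11 splits.

11 splits in O_K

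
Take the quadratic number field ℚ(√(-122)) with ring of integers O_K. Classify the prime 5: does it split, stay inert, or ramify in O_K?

Since -122 ≢ 1 mod 4, the ring of integers is ℤ[√-122] with discriminant 4·(-122) = -488.
5 ∤ -488, so 5 is unramified.
Legendre symbol by Euler's criterion: (-122/5) ≡ (-122)^2 ≡ 4 (mod 5), i.e. (-122/5) = -1.
(-122/5) = -1, so 5 is inert.

inert — (5) stays prime in O_K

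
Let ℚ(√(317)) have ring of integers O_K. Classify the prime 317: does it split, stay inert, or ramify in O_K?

Since 317 ≡ 1 mod 4, the ring of integers is ℤ[(1+√317)/2] with discriminant 317.
Ramification test: 317 | 317. The prime 317 ramifies in K.

ramified — (317) = 𝔭²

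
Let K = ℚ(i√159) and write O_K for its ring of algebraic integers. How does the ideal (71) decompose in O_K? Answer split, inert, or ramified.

split — (71) = 𝔭₁𝔭₂ with 𝔭₁ ≠ 𝔭₂

Since -159 ≡ 1 mod 4, the ring of integers is ℤ[(1+√-159)/2] with discriminant -159.
Since gcd(71, -159) = 1 the prime 71 does not ramify.
(-159/71) = 54^35 mod 71 = 1, giving Legendre symbol 1.
d is a quadratic residue mod p, hence 71 splits in O_K.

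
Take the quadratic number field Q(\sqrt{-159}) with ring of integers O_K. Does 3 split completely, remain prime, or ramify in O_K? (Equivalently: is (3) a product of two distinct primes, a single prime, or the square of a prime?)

3 is ramified

-159 mod 4 = 1, hence disc K = -159 and O_K = ℤ[(1+√-159)/2].
disc(K) = -159 = 3·(-53), so p = 3 is ramified.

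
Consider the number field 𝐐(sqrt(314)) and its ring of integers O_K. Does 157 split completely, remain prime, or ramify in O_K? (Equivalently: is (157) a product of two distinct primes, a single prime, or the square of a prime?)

ramified

314 mod 4 = 2, hence disc K = 4·314 = 1256 and O_K = ℤ[√314].
157 divides disc(K) = 1256, so 157 ramifies.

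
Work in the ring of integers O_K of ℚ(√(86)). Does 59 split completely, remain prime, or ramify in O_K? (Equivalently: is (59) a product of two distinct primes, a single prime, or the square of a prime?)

splits completely

86 mod 4 = 2, hence disc K = 4·86 = 344 and O_K = ℤ[√86].
59 ∤ 344, so 59 is unramified.
Compute (86/59) via Euler: 27^((59-1)/2) mod 59 = 1, so (86/59) = 1.
Legendre symbol 1 ⇒ 59 is split.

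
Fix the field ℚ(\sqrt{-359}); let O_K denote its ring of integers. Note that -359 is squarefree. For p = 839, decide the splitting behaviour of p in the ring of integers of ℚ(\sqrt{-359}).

Since -359 ≡ 1 mod 4, the ring of integers is ℤ[(1+√-359)/2] with discriminant -359.
disc(K) = -359 is not divisible by 839; 839 is unramified.
Euler's criterion: (-359)^419 mod 839 = 1. Thus (-359|839) = 1.
(-359/839) = 1, so 839 splits.

839 splits in O_K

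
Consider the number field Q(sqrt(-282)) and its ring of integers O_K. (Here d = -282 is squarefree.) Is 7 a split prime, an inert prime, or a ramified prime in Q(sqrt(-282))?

d = -282 ≡ 2 (mod 4), so O_K = ℤ[√-282] and disc(K) = 4d = -1128.
Since gcd(7, -1128) = 1 the prime 7 does not ramify.
Euler's criterion: (-282)^3 mod 7 = 6. Thus (-282|7) = -1.
(-282/7) = -1, so 7 is inert.

inert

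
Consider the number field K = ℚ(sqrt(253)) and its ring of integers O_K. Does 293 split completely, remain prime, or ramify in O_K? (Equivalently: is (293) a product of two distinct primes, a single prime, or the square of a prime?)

split

Since 253 ≡ 1 mod 4, the ring of integers is ℤ[(1+√253)/2] with discriminant 253.
disc(K) = 253 is not divisible by 293; 293 is unramified.
Legendre symbol by Euler's criterion: (253/293) ≡ 253^146 ≡ 1 (mod 293), i.e. (253/293) = 1.
d is a quadratic residue mod p, hence 293 splits in O_K.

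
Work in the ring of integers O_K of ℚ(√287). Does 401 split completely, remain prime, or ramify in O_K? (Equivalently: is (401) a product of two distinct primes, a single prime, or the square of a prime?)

287 mod 4 = 3, hence disc K = 4·287 = 1148 and O_K = ℤ[√287].
401 ∤ 1148, so 401 is unramified.
Legendre symbol by Euler's criterion: (287/401) ≡ 287^200 ≡ 1 (mod 401), i.e. (287/401) = 1.
Legendre symbol 1 ⇒ 401 is split.

split — (401) = 𝔭₁𝔭₂ with 𝔭₁ ≠ 𝔭₂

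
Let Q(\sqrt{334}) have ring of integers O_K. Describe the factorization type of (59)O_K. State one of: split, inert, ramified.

inert

Since 334 ≢ 1 mod 4, the ring of integers is ℤ[√334] with discriminant 4·334 = 1336.
59 ∤ 1336, so 59 is unramified.
Compute (334/59) via Euler: 39^((59-1)/2) mod 59 = 58, so (334/59) = -1.
(334/59) = -1, so 59 is inert.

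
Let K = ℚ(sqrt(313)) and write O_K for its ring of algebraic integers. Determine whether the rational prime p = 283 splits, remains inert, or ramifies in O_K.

inert

d = 313 ≡ 1 (mod 4), so O_K = ℤ[(1+√313)/2] and disc(K) = d = 313.
Since gcd(283, 313) = 1 the prime 283 does not ramify.
(313/283) = 30^141 mod 283 = 282, giving Legendre symbol -1.
Legendre symbol -1 ⇒ 283 is inert.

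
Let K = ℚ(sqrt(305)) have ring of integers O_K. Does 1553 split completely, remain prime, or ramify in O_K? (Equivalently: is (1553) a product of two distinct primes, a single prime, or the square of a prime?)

d = 305 ≡ 1 (mod 4), so O_K = ℤ[(1+√305)/2] and disc(K) = d = 305.
disc(K) = 305 is not divisible by 1553; 1553 is unramified.
Legendre symbol by Euler's criterion: (305/1553) ≡ 305^776 ≡ 1 (mod 1553), i.e. (305/1553) = 1.
(305/1553) = 1, so 1553 splits.

1553 splits in O_K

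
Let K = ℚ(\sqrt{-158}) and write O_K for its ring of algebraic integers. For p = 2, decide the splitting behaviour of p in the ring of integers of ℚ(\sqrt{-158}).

Since -158 ≢ 1 mod 4, the ring of integers is ℤ[√-158] with discriminant 4·(-158) = -632.
disc(K) = -632 = 2·(-316), so p = 2 is ramified.

p ramifies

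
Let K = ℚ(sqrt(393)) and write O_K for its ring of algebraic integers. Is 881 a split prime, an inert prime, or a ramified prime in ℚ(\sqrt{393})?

881 splits in O_K

393 mod 4 = 1, hence disc K = 393 and O_K = ℤ[(1+√393)/2].
Since gcd(881, 393) = 1 the prime 881 does not ramify.
Legendre symbol by Euler's criterion: (393/881) ≡ 393^440 ≡ 1 (mod 881), i.e. (393/881) = 1.
(393/881) = 1, so 881 splits.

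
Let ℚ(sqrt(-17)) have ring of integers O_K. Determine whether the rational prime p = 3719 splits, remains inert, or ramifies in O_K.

Since -17 ≢ 1 mod 4, the ring of integers is ℤ[√-17] with discriminant 4·(-17) = -68.
3719 ∤ -68, so 3719 is unramified.
(-17/3719) = 3702^1859 mod 3719 = 3718, giving Legendre symbol -1.
d is a non-residue mod p, hence 3719 remains inert in O_K.

3719 remains inert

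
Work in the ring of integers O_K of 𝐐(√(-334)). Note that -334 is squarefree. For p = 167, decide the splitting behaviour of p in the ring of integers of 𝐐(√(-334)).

ramified — (167) = 𝔭²

Since -334 ≢ 1 mod 4, the ring of integers is ℤ[√-334] with discriminant 4·(-334) = -1336.
167 divides disc(K) = -1336, so 167 ramifies.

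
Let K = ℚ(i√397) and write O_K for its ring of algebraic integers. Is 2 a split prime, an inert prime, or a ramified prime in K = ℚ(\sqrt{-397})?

ramified — (2) = 𝔭²

-397 mod 4 = 3, hence disc K = 4·(-397) = -1588 and O_K = ℤ[√-397].
Ramification test: 2 | -1588. The prime 2 ramifies in K.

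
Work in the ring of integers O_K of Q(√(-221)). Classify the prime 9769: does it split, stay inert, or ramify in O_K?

splits completely

-221 mod 4 = 3, hence disc K = 4·(-221) = -884 and O_K = ℤ[√-221].
9769 ∤ -884, so 9769 is unramified.
(-221/9769) = 9548^4884 mod 9769 = 1, giving Legendre symbol 1.
Legendre symbol 1 ⇒ 9769 is split.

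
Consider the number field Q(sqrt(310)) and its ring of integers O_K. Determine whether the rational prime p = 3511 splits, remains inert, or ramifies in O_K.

310 mod 4 = 2, hence disc K = 4·310 = 1240 and O_K = ℤ[√310].
Since gcd(3511, 1240) = 1 the prime 3511 does not ramify.
(310/3511) = 310^1755 mod 3511 = 3510, giving Legendre symbol -1.
(310/3511) = -1, so 3511 is inert.

remains prime (inert)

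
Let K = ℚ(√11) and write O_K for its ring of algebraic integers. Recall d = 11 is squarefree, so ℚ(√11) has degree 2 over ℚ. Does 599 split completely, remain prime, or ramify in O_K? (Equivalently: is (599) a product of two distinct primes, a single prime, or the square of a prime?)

d = 11 ≡ 3 (mod 4), so O_K = ℤ[√11] and disc(K) = 4d = 44.
Since gcd(599, 44) = 1 the prime 599 does not ramify.
Legendre symbol by Euler's criterion: (11/599) ≡ 11^299 ≡ 598 (mod 599), i.e. (11/599) = -1.
Legendre symbol -1 ⇒ 599 is inert.

remains prime (inert)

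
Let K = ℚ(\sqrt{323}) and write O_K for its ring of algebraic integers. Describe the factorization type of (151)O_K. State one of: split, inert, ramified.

151 splits in O_K

d = 323 ≡ 3 (mod 4), so O_K = ℤ[√323] and disc(K) = 4d = 1292.
Since gcd(151, 1292) = 1 the prime 151 does not ramify.
(323/151) = 21^75 mod 151 = 1, giving Legendre symbol 1.
Legendre symbol 1 ⇒ 151 is split.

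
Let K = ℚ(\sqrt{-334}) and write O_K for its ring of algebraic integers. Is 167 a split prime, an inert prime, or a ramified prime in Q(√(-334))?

Since -334 ≢ 1 mod 4, the ring of integers is ℤ[√-334] with discriminant 4·(-334) = -1336.
Ramification test: 167 | -1336. The prime 167 ramifies in K.

167 is ramified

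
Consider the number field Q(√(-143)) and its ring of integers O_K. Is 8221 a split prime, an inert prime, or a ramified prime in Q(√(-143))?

Since -143 ≡ 1 mod 4, the ring of integers is ℤ[(1+√-143)/2] with discriminant -143.
8221 ∤ -143, so 8221 is unramified.
(-143/8221) = 8078^4110 mod 8221 = 8220, giving Legendre symbol -1.
(-143/8221) = -1, so 8221 is inert.

p is inert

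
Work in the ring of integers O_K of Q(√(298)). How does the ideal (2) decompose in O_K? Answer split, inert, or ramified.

Since 298 ≢ 1 mod 4, the ring of integers is ℤ[√298] with discriminant 4·298 = 1192.
2 divides disc(K) = 1192, so 2 ramifies.

ramifies in O_K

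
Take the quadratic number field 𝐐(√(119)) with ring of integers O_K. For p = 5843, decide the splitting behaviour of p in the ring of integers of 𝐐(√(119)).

119 mod 4 = 3, hence disc K = 4·119 = 476 and O_K = ℤ[√119].
5843 ∤ 476, so 5843 is unramified.
Legendre symbol by Euler's criterion: (119/5843) ≡ 119^2921 ≡ 5842 (mod 5843), i.e. (119/5843) = -1.
Legendre symbol -1 ⇒ 5843 is inert.

inert — (5843) stays prime in O_K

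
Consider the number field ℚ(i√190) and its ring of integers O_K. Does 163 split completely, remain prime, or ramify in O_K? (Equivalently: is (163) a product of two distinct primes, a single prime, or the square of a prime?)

Since -190 ≢ 1 mod 4, the ring of integers is ℤ[√-190] with discriminant 4·(-190) = -760.
disc(K) = -760 is not divisible by 163; 163 is unramified.
Legendre symbol by Euler's criterion: (-190/163) ≡ (-190)^81 ≡ 1 (mod 163), i.e. (-190/163) = 1.
d is a quadratic residue mod p, hence 163 splits in O_K.

split — (163) = 𝔭₁𝔭₂ with 𝔭₁ ≠ 𝔭₂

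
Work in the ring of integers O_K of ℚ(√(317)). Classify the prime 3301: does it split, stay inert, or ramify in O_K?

Since 317 ≡ 1 mod 4, the ring of integers is ℤ[(1+√317)/2] with discriminant 317.
3301 ∤ 317, so 3301 is unramified.
(317/3301) = 317^1650 mod 3301 = 1, giving Legendre symbol 1.
Legendre symbol 1 ⇒ 3301 is split.

split — (3301) = 𝔭₁𝔭₂ with 𝔭₁ ≠ 𝔭₂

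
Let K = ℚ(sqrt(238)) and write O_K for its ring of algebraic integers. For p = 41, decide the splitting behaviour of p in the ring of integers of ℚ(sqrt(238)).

d = 238 ≡ 2 (mod 4), so O_K = ℤ[√238] and disc(K) = 4d = 952.
disc(K) = 952 is not divisible by 41; 41 is unramified.
Euler's criterion: 238^20 mod 41 = 1. Thus (238|41) = 1.
d is a quadratic residue mod p, hence 41 splits in O_K.

41 splits in O_K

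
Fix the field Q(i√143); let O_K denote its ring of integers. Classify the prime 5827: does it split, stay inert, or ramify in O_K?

Since -143 ≡ 1 mod 4, the ring of integers is ℤ[(1+√-143)/2] with discriminant -143.
5827 ∤ -143, so 5827 is unramified.
Legendre symbol by Euler's criterion: (-143/5827) ≡ (-143)^2913 ≡ 5826 (mod 5827), i.e. (-143/5827) = -1.
(-143/5827) = -1, so 5827 is inert.

5827 remains inert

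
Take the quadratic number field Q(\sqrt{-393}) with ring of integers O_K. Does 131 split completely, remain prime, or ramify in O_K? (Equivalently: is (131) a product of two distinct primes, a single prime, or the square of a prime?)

ramified

-393 mod 4 = 3, hence disc K = 4·(-393) = -1572 and O_K = ℤ[√-393].
131 divides disc(K) = -1572, so 131 ramifies.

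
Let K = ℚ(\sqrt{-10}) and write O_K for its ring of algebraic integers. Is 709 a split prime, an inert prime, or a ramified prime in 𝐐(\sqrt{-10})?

inert — (709) stays prime in O_K

-10 mod 4 = 2, hence disc K = 4·(-10) = -40 and O_K = ℤ[√-10].
disc(K) = -40 is not divisible by 709; 709 is unramified.
Compute (-10/709) via Euler: 699^((709-1)/2) mod 709 = 708, so (-10/709) = -1.
(-10/709) = -1, so 709 is inert.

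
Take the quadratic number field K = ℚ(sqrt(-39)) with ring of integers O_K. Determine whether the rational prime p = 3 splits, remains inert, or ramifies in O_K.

3 is ramified

d = -39 ≡ 1 (mod 4), so O_K = ℤ[(1+√-39)/2] and disc(K) = d = -39.
Ramification test: 3 | -39. The prime 3 ramifies in K.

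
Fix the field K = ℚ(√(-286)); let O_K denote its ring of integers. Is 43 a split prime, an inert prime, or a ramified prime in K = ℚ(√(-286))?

split

d = -286 ≡ 2 (mod 4), so O_K = ℤ[√-286] and disc(K) = 4d = -1144.
Since gcd(43, -1144) = 1 the prime 43 does not ramify.
Compute (-286/43) via Euler: 15^((43-1)/2) mod 43 = 1, so (-286/43) = 1.
(-286/43) = 1, so 43 splits.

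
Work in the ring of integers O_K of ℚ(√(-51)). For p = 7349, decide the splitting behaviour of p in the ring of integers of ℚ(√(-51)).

d = -51 ≡ 1 (mod 4), so O_K = ℤ[(1+√-51)/2] and disc(K) = d = -51.
7349 ∤ -51, so 7349 is unramified.
(-51/7349) = 7298^3674 mod 7349 = 1, giving Legendre symbol 1.
d is a quadratic residue mod p, hence 7349 splits in O_K.

split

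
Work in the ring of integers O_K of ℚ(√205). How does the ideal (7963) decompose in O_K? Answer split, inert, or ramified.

205 mod 4 = 1, hence disc K = 205 and O_K = ℤ[(1+√205)/2].
Since gcd(7963, 205) = 1 the prime 7963 does not ramify.
Compute (205/7963) via Euler: 205^((7963-1)/2) mod 7963 = 7962, so (205/7963) = -1.
(205/7963) = -1, so 7963 is inert.

p is inert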